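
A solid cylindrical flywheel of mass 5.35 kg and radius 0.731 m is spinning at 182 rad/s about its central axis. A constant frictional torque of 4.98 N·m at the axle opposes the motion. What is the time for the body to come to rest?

t ≈ 52.2 s

I = ½MR² = (1/2)(5.35)(0.731)² = 1.429 kg·m².
The net torque has magnitude 4.98 N·m, opposing ω.
|α| = τ/I = 4.980/1.429 = 3.484 rad/s² (deceleration).
0 = ω₀ − |α|t ⇒ t = ω₀/|α| = 182/3.484 = 52.24 s.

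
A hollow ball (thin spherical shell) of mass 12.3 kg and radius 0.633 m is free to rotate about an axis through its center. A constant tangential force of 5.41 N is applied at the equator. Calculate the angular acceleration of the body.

α ≈ 1.04 rad/s²

I = (2/3)MR² = (2/3)(12.3)(0.633)² = 3.286 kg·m².
τ = F R = (5.41)(0.633) = 3.425 N·m.
From τ = Iα: α = 3.425/3.286 = 1.042 rad/s².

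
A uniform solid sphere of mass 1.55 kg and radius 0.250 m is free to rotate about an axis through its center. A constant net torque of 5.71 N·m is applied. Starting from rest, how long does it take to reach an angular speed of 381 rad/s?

t ≈ 2.59 s

I = (2/5)MR² = (2/5)(1.55)(0.250)² = 0.03875 kg·m².
α = τ/I = 5.71/0.03875 = 147.4 rad/s².
ω = αt ⇒ t = ω/α = 381/147.4 = 2.586 s.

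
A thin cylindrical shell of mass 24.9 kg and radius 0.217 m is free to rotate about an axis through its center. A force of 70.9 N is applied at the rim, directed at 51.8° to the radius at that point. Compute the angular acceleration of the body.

α ≈ 10.3 rad/s²

I = MR² = (24.9)(0.217)² = 1.173 kg·m².
Only the tangential component produces torque: τ = F R sinθ = (70.9)(0.217) sin 51.8° = 12.09 N·m.
Newton's second law for rotation, τ = Iα, gives α = τ/I = 12.09/1.173 = 10.31 rad/s².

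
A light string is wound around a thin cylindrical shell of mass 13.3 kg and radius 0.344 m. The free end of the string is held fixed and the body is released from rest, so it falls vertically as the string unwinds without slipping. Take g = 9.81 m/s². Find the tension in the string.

T ≈ 65.2 N

Translation: Mg − T = Ma. Rotation about the center: TR = Iα with I = MR².
With a = αR: T = (I/R²)a = M a, so Mg = (1 + 1.000)Ma.
a = g/(1 + 1.000) = 9.81/2.000 = 4.905 m/s².
T = 1.000·M·a = (1.000)(13.3)(4.905) = 65.24 N.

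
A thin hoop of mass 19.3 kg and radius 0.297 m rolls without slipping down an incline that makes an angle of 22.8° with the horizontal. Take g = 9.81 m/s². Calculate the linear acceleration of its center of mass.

a ≈ 1.90 m/s²

Translation along the incline: Mg sinθ − f = Ma.
Rotation about the center: fR = Iα with I = MR². No-slip gives a = αR, so f = (I/R²)a = M a.
Substituting: Mg sinθ = (1 + 1.000)Ma, so a = g sinθ/(1 + 1.000) = (9.81) sin 22.8° / 2.000 = 1.901 m/s².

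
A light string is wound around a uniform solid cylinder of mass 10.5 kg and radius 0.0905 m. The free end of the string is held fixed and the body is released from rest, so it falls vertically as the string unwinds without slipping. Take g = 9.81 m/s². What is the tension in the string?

T ≈ 34.3 N

Translation: Mg − T = Ma. Rotation about the center: TR = Iα with I = ½MR².
With a = αR: T = (I/R²)a = (1/2)M a, so Mg = (1 + 0.5000)Ma.
a = g/(1 + 0.5000) = 9.81/1.500 = 6.540 m/s².
T = 0.5000·M·a = (0.5000)(10.5)(6.540) = 34.34 N.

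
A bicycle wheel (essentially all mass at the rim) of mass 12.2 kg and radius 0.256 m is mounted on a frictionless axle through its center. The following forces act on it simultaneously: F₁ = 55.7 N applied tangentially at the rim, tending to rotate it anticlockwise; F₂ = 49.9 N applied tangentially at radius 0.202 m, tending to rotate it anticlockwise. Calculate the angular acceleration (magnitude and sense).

I = MR² = (12.2)(0.256)² = 0.7995 kg·m².
Taking anticlockwise as positive: τ₁ = +(55.7)(0.256) = +14.26 N·m; τ₂ = +(49.9)(0.202) = +10.08 N·m.
Net torque τ = 24.34 N·m.
α = τ/I = 24.34/0.7995 = 30.44 rad/s².

α ≈ 30.4 rad/s², anticlockwise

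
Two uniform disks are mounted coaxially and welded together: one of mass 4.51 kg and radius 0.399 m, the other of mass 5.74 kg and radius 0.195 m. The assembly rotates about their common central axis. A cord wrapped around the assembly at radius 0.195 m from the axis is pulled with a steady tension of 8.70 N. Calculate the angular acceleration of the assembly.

I = ½M₁R₁² + ½M₂R₂² = ½(4.51)(0.399)² + ½(5.74)(0.195)² = 0.4681 kg·m².
τ = F r = (8.70)(0.195) = 1.696 N·m.
α = τ/I = 1.696/0.4681 = 3.624 rad/s².

α ≈ 3.62 rad/s²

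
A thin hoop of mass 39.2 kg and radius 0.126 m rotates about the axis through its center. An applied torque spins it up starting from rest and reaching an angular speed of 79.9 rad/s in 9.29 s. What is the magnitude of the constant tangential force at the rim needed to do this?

F ≈ 42.5 N

I = MR² = (39.2)(0.126)² = 0.6223 kg·m².
α = Δω/Δt = (79.9 − 0)/9.29 = 8.601 rad/s².
The required torque is τ = Iα = (0.6223)(8.601) = 5.353 N·m.
A tangential force at the rim gives τ = FR, so F = τ/R = 5.353/0.126 = 42.48 N.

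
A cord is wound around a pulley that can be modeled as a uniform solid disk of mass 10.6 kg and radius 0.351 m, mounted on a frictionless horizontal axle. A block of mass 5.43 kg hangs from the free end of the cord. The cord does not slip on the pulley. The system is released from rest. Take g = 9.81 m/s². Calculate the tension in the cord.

I = ½MR² = (1/2)(10.6)(0.351)² = 0.6530 kg·m².
Block: mg − T = ma. Pulley: TR = Iα. No-slip: a = αR, so T = (I/R²)a = 5.300·a.
Then mg = (m + 5.300)a, so a = (5.43)(9.81)/(5.43 + 5.300) = 4.964 m/s².
T = 5.300·a = 26.31 N.

T ≈ 26.3 N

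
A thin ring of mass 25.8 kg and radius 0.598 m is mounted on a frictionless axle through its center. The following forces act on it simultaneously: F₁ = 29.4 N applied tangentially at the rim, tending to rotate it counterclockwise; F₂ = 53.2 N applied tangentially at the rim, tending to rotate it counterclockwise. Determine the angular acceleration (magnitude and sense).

I = MR² = (25.8)(0.598)² = 9.226 kg·m².
Taking counterclockwise as positive: τ₁ = +(29.4)(0.598) = +17.58 N·m; τ₂ = +(53.2)(0.598) = +31.81 N·m.
Net torque τ = 49.39 N·m.
α = τ/I = 49.39/9.226 = 5.354 rad/s².

α ≈ 5.35 rad/s², counterclockwise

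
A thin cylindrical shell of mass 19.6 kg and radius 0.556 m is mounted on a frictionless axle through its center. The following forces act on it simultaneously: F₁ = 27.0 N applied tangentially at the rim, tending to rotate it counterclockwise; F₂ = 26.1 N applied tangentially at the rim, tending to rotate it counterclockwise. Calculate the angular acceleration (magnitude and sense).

I = MR² = (19.6)(0.556)² = 6.059 kg·m².
Taking counterclockwise as positive: τ₁ = +(27.0)(0.556) = +15.01 N·m; τ₂ = +(26.1)(0.556) = +14.51 N·m.
Net torque τ = 29.52 N·m.
α = τ/I = 29.52/6.059 = 4.873 rad/s².

α ≈ 4.87 rad/s², counterclockwise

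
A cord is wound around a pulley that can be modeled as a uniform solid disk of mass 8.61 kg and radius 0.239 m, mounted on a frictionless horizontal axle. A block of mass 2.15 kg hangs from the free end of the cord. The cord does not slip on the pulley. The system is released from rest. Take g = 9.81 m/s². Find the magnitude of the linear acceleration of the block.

I = ½MR² = (1/2)(8.61)(0.239)² = 0.2459 kg·m².
Block: mg − T = ma. Pulley: TR = Iα. No-slip: a = αR, so T = (I/R²)a = 4.305·a.
Then mg = (m + 4.305)a, so a = (2.15)(9.81)/(2.15 + 4.305) = 3.267 m/s².

a ≈ 3.27 m/s²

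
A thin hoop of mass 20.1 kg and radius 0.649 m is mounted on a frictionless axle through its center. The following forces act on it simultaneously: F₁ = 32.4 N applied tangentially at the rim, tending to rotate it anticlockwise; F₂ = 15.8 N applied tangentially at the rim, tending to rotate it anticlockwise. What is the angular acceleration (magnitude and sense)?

α ≈ 3.69 rad/s², anticlockwise

I = MR² = (20.1)(0.649)² = 8.466 kg·m².
Taking anticlockwise as positive: τ₁ = +(32.4)(0.649) = +21.03 N·m; τ₂ = +(15.8)(0.649) = +10.25 N·m.
Net torque τ = 31.28 N·m.
α = τ/I = 31.28/8.466 = 3.695 rad/s².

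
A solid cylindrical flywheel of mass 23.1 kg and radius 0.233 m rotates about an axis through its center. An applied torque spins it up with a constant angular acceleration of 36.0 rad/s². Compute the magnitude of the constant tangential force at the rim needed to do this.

F ≈ 96.9 N

I = ½MR² = (1/2)(23.1)(0.233)² = 0.6270 kg·m².
The required torque is τ = Iα = (0.6270)(36.00) = 22.57 N·m.
A tangential force at the rim gives τ = FR, so F = τ/R = 22.57/0.233 = 96.88 N.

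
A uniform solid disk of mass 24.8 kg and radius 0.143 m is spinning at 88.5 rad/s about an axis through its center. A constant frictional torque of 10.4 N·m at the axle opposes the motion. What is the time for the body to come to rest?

t ≈ 2.16 s

I = ½MR² = (1/2)(24.8)(0.143)² = 0.2536 kg·m².
The net torque has magnitude 10.4 N·m, opposing ω.
|α| = τ/I = 10.40/0.2536 = 41.01 rad/s² (deceleration).
0 = ω₀ − |α|t ⇒ t = ω₀/|α| = 88.5/41.01 = 2.158 s.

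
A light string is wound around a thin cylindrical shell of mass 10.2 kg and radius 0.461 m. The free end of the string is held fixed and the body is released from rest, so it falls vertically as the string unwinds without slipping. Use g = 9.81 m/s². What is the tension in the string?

T ≈ 50.0 N

Translation: Mg − T = Ma. Rotation about the center: TR = Iα with I = MR².
With a = αR: T = (I/R²)a = M a, so Mg = (1 + 1.000)Ma.
a = g/(1 + 1.000) = 9.81/2.000 = 4.905 m/s².
T = 1.000·M·a = (1.000)(10.2)(4.905) = 50.03 N.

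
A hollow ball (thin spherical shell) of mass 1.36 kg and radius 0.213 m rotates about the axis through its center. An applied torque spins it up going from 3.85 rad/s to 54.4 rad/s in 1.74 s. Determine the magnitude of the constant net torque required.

I = (2/3)MR² = (2/3)(1.36)(0.213)² = 0.04113 kg·m².
α = Δω/Δt = (54.4 − 3.85)/1.74 = 29.05 rad/s².
τ = Iα = (0.04113)(29.05) = 1.195 N·m.

τ ≈ 1.20 N·m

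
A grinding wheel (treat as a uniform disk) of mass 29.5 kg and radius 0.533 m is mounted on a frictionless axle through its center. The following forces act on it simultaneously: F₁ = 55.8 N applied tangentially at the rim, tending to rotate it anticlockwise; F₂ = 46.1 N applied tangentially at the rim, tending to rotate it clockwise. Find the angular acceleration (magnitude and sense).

α ≈ 1.23 rad/s², anticlockwise

I = ½MR² = (1/2)(29.5)(0.533)² = 4.190 kg·m².
Taking anticlockwise as positive: τ₁ = +(55.8)(0.533) = +29.74 N·m; τ₂ = −(46.1)(0.533) = −24.57 N·m.
Net torque τ = 5.170 N·m.
α = τ/I = 5.170/4.190 = 1.234 rad/s².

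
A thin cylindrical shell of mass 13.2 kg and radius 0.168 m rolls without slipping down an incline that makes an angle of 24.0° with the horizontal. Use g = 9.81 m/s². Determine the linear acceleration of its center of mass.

a ≈ 2.00 m/s²

Translation along the incline: Mg sinθ − f = Ma.
Rotation about the center: fR = Iα with I = MR². No-slip gives a = αR, so f = (I/R²)a = M a.
Substituting: Mg sinθ = (1 + 1.000)Ma, so a = g sinθ/(1 + 1.000) = (9.81) sin 24.0° / 2.000 = 1.995 m/s².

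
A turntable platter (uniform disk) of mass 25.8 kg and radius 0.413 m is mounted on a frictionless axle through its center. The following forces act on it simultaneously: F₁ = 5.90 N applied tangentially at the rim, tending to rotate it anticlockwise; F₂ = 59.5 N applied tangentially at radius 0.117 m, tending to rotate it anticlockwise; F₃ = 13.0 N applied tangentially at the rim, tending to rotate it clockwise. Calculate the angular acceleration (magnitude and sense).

I = ½MR² = (1/2)(25.8)(0.413)² = 2.200 kg·m².
Taking anticlockwise as positive: τ₁ = +(5.90)(0.413) = +2.437 N·m; τ₂ = +(59.5)(0.117) = +6.962 N·m; τ₃ = −(13.0)(0.413) = −5.369 N·m.
Net torque τ = 4.029 N·m.
α = τ/I = 4.029/2.200 = 1.831 rad/s².

α ≈ 1.83 rad/s², anticlockwise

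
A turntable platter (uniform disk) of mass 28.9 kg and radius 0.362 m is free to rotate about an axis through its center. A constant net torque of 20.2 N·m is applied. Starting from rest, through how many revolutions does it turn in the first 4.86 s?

I = ½MR² = (1/2)(28.9)(0.362)² = 1.894 kg·m².
α = τ/I = 20.2/1.894 = 10.67 rad/s².
θ = ½αt² = ½(10.67)(4.86)² = 126.0 rad.
Revolutions = θ/(2π) = 20.05.

≈ 20.1 revolutions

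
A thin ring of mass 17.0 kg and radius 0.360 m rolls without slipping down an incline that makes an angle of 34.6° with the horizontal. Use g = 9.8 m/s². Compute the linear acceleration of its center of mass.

Translation along the incline: Mg sinθ − f = Ma.
Rotation about the center: fR = Iα with I = MR². No-slip gives a = αR, so f = (I/R²)a = M a.
Substituting: Mg sinθ = (1 + 1.000)Ma, so a = g sinθ/(1 + 1.000) = (9.8) sin 34.6° / 2.000 = 2.782 m/s².

a ≈ 2.78 m/s²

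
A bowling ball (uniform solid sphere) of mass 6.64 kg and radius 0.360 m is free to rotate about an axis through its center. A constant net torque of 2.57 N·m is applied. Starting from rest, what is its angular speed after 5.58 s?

I = (2/5)MR² = (2/5)(6.64)(0.360)² = 0.3442 kg·m².
α = τ/I = 2.57/0.3442 = 7.466 rad/s².
ω = ω₀ + αt = 0 + (7.466)(5.58) = 41.66 rad/s.

ω ≈ 41.7 rad/s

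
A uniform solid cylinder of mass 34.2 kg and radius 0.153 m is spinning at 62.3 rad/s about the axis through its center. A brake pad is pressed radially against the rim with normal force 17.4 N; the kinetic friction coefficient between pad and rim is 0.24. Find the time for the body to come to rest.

I = ½MR² = (1/2)(34.2)(0.153)² = 0.4003 kg·m².
Friction force f = μN = (0.24)(17.4) = 4.176 N at the rim; torque magnitude τ = fR = 0.6389 N·m, opposing ω.
|α| = τ/I = 0.6389/0.4003 = 1.596 rad/s² (deceleration).
0 = ω₀ − |α|t ⇒ t = ω₀/|α| = 62.3/1.596 = 39.03 s.

t ≈ 39.0 s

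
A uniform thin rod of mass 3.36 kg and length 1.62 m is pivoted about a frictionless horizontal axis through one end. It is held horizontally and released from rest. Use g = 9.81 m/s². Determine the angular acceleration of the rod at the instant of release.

α ≈ 9.08 rad/s²

About the pivot, I = (1/3)ML² = (1/3)(3.36)(1.62)² = 2.939 kg·m².
The weight acts at the center, a distance L/2 = 0.8100 m from the pivot; τ = Mg(L/2) = 26.70 N·m.
α = τ/I = 26.70/2.939 = 9.083 rad/s².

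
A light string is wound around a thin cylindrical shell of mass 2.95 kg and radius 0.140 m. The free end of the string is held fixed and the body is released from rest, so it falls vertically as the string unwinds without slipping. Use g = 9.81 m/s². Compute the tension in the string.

Translation: Mg − T = Ma. Rotation about the center: TR = Iα with I = MR².
With a = αR: T = (I/R²)a = M a, so Mg = (1 + 1.000)Ma.
a = g/(1 + 1.000) = 9.81/2.000 = 4.905 m/s².
T = 1.000·M·a = (1.000)(2.95)(4.905) = 14.47 N.

T ≈ 14.5 N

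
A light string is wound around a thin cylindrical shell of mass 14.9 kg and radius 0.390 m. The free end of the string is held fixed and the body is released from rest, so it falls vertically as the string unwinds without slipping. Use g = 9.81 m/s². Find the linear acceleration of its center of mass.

Translation: Mg − T = Ma. Rotation about the center: TR = Iα with I = MR².
With a = αR: T = (I/R²)a = M a, so Mg = (1 + 1.000)Ma.
a = g/(1 + 1.000) = 9.81/2.000 = 4.905 m/s².

a ≈ 4.91 m/s²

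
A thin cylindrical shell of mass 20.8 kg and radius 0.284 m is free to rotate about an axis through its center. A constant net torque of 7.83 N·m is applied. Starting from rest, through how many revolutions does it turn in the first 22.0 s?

≈ 180 revolutions

I = MR² = (20.8)(0.284)² = 1.678 kg·m².
α = τ/I = 7.83/1.678 = 4.667 rad/s².
θ = ½αt² = ½(4.667)(22.0)² = 1129 rad.
Revolutions = θ/(2π) = 179.8.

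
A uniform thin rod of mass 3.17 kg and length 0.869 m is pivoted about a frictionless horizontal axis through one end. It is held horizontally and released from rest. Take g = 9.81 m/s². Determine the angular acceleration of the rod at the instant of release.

α ≈ 16.9 rad/s²

About the pivot, I = (1/3)ML² = (1/3)(3.17)(0.869)² = 0.7980 kg·m².
The weight acts at the center, a distance L/2 = 0.4345 m from the pivot; τ = Mg(L/2) = 13.51 N·m.
α = τ/I = 13.51/0.7980 = 16.93 rad/s².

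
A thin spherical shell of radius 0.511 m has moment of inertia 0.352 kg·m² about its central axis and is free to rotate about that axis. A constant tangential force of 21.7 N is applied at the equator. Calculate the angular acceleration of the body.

τ = F R = (21.7)(0.511) = 11.09 N·m.
Newton's second law for rotation, τ = Iα, gives α = τ/I = 11.09/0.3520 = 31.50 rad/s².

α ≈ 31.5 rad/s²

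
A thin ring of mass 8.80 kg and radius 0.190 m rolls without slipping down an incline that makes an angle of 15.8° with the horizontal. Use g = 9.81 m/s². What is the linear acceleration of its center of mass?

Translation along the incline: Mg sinθ − f = Ma.
Rotation about the center: fR = Iα with I = MR². No-slip gives a = αR, so f = (I/R²)a = M a.
Substituting: Mg sinθ = (1 + 1.000)Ma, so a = g sinθ/(1 + 1.000) = (9.81) sin 15.8° / 2.000 = 1.336 m/s².

a ≈ 1.34 m/s²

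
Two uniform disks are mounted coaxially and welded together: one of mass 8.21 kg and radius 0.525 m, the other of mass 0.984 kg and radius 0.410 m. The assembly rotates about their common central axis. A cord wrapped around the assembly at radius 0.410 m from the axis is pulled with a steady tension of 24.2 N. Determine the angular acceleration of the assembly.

I = ½M₁R₁² + ½M₂R₂² = ½(8.21)(0.525)² + ½(0.984)(0.410)² = 1.214 kg·m².
τ = F r = (24.2)(0.410) = 9.922 N·m.
α = τ/I = 9.922/1.214 = 8.172 rad/s².

α ≈ 8.17 rad/s²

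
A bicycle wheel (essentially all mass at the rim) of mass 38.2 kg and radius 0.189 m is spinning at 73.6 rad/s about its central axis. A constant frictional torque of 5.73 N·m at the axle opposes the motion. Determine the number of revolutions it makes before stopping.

I = MR² = (38.2)(0.189)² = 1.365 kg·m².
The net torque has magnitude 5.73 N·m, opposing ω.
|α| = τ/I = 5.730/1.365 = 4.199 rad/s² (deceleration).
ω² = ω₀² − 2|α|θ with ω = 0 ⇒ θ = ω₀²/(2|α|) = 645.0 rad = 102.7 rev.

≈ 103 revolutions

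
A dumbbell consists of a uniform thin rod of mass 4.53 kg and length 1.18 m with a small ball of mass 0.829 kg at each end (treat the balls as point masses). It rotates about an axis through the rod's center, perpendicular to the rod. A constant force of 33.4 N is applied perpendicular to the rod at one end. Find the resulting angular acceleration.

I_rod = (1/12)ML² = (1/12)(4.53)(1.18)² = 0.5256 kg·m².
I_balls = 2·m·(L/2)² = 2(0.829)(0.5900)² = 0.5771 kg·m².
Total I = 1.103 kg·m².
τ = F·(L/2) = (33.4)(0.590) = 19.71 N·m.
α = τ/I = 19.71/1.103 = 17.87 rad/s².

α ≈ 17.9 rad/s²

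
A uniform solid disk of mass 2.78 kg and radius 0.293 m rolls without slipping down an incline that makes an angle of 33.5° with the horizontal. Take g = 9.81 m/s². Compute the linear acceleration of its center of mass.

a ≈ 3.61 m/s²

Translation along the incline: Mg sinθ − f = Ma.
Rotation about the center: fR = Iα with I = ½MR². No-slip gives a = αR, so f = (I/R²)a = (1/2)M a.
Substituting: Mg sinθ = (1 + 0.5000)Ma, so a = g sinθ/(1 + 0.5000) = (9.81) sin 33.5° / 1.500 = 3.610 m/s².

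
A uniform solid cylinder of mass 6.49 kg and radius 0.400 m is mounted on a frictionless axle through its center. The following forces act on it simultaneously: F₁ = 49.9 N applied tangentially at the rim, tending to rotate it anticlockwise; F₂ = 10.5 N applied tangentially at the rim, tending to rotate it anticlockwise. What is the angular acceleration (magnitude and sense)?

α ≈ 46.5 rad/s², anticlockwise

I = ½MR² = (1/2)(6.49)(0.400)² = 0.5192 kg·m².
Taking anticlockwise as positive: τ₁ = +(49.9)(0.400) = +19.96 N·m; τ₂ = +(10.5)(0.400) = +4.200 N·m.
Net torque τ = 24.16 N·m.
α = τ/I = 24.16/0.5192 = 46.53 rad/s².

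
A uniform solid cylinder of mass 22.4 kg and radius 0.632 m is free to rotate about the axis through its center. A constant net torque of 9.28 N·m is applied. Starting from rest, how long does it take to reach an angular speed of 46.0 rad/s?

t ≈ 22.2 s

I = ½MR² = (1/2)(22.4)(0.632)² = 4.474 kg·m².
α = τ/I = 9.28/4.474 = 2.074 rad/s².
ω = αt ⇒ t = ω/α = 46.0/2.074 = 22.17 s.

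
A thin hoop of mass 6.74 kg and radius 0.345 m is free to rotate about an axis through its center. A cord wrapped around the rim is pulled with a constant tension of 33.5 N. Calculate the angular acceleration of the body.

α ≈ 14.4 rad/s²

I = MR² = (6.74)(0.345)² = 0.8022 kg·m².
τ = F R = (33.5)(0.345) = 11.56 N·m.
Newton's second law for rotation, τ = Iα, gives α = τ/I = 11.56/0.8022 = 14.41 rad/s².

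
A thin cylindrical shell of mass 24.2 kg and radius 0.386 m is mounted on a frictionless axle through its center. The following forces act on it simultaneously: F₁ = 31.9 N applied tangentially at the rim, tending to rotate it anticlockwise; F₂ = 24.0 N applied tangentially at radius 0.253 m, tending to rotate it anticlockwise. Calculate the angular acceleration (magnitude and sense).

α ≈ 5.10 rad/s², anticlockwise

I = MR² = (24.2)(0.386)² = 3.606 kg·m².
Taking anticlockwise as positive: τ₁ = +(31.9)(0.386) = +12.31 N·m; τ₂ = +(24.0)(0.253) = +6.072 N·m.
Net torque τ = 18.39 N·m.
α = τ/I = 18.39/3.606 = 5.099 rad/s².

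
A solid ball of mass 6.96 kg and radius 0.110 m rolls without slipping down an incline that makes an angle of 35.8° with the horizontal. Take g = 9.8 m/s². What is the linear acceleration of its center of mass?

Translation along the incline: Mg sinθ − f = Ma.
Rotation about the center: fR = Iα with I = (2/5)MR². No-slip gives a = αR, so f = (I/R²)a = (2/5)M a.
Substituting: Mg sinθ = (1 + 0.4000)Ma, so a = g sinθ/(1 + 0.4000) = (9.8) sin 35.8° / 1.400 = 4.095 m/s².

a ≈ 4.09 m/s²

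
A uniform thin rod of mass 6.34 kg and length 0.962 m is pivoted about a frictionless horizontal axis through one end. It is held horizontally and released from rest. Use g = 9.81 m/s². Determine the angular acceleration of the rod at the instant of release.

α ≈ 15.3 rad/s²

About the pivot, I = (1/3)ML² = (1/3)(6.34)(0.962)² = 1.956 kg·m².
The weight acts at the center, a distance L/2 = 0.4810 m from the pivot; τ = Mg(L/2) = 29.92 N·m.
α = τ/I = 29.92/1.956 = 15.30 rad/s².
(Equivalently α = (3g/(2L)) = 15.30 rad/s².)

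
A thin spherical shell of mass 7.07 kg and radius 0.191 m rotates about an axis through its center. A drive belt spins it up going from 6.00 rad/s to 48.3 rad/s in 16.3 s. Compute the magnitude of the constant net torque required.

τ ≈ 0.446 N·m

I = (2/3)MR² = (2/3)(7.07)(0.191)² = 0.1719 kg·m².
α = Δω/Δt = (48.3 − 6.00)/16.3 = 2.595 rad/s².
τ = Iα = (0.1719)(2.595) = 0.4462 N·m.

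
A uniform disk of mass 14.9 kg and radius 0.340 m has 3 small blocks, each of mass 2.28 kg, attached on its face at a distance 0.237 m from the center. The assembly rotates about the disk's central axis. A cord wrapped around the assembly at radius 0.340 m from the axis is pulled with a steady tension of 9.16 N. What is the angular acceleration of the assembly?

I_disk = ½MR² = ½(14.9)(0.340)² = 0.8612 kg·m².
I_blocks = 3·m·r² = 3(2.28)(0.237)² = 0.3842 kg·m².
Total I = 1.245 kg·m².
τ = F r = (9.16)(0.340) = 3.114 N·m.
α = τ/I = 3.114/1.245 = 2.501 rad/s².

α ≈ 2.50 rad/s²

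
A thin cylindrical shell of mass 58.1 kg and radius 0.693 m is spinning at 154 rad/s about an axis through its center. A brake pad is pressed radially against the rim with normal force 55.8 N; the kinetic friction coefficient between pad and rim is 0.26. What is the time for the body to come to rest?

I = MR² = (58.1)(0.693)² = 27.90 kg·m².
Friction force f = μN = (0.26)(55.8) = 14.51 N at the rim; torque magnitude τ = fR = 10.05 N·m, opposing ω.
|α| = τ/I = 10.05/27.90 = 0.3603 rad/s² (deceleration).
0 = ω₀ − |α|t ⇒ t = ω₀/|α| = 154/0.3603 = 427.4 s.

t ≈ 427 s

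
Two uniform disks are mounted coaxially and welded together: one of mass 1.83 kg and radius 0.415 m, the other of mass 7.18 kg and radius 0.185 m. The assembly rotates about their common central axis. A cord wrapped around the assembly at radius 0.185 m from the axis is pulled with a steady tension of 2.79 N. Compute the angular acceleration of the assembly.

I = ½M₁R₁² + ½M₂R₂² = ½(1.83)(0.415)² + ½(7.18)(0.185)² = 0.2805 kg·m².
τ = F r = (2.79)(0.185) = 0.5161 N·m.
α = τ/I = 0.5161/0.2805 = 1.840 rad/s².

α ≈ 1.84 rad/s²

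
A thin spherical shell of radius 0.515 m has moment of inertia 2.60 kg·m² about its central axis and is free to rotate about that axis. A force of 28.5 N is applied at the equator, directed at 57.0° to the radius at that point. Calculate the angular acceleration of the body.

α ≈ 4.73 rad/s²

Only the tangential component produces torque: τ = F R sinθ = (28.5)(0.515) sin 57.0° = 12.31 N·m.
Newton's second law for rotation, τ = Iα, gives α = τ/I = 12.31/2.600 = 4.734 rad/s².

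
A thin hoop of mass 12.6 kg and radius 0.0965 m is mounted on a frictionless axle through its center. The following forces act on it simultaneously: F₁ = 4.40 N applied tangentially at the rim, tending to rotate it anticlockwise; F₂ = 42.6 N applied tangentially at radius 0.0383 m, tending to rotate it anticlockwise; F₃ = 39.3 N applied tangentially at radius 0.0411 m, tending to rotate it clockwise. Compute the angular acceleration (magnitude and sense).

I = MR² = (12.6)(0.0965)² = 0.1173 kg·m².
Taking anticlockwise as positive: τ₁ = +(4.40)(0.0965) = +0.4246 N·m; τ₂ = +(42.6)(0.0383) = +1.632 N·m; τ₃ = −(39.3)(0.0411) = −1.615 N·m.
Net torque τ = 0.4410 N·m.
α = τ/I = 0.4410/0.1173 = 3.758 rad/s².

α ≈ 3.76 rad/s², anticlockwise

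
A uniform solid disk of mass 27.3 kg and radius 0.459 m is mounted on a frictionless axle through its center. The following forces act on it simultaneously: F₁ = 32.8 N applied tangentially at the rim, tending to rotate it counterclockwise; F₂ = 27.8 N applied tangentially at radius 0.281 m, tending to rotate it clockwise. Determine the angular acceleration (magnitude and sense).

α ≈ 2.52 rad/s², counterclockwise

I = ½MR² = (1/2)(27.3)(0.459)² = 2.876 kg·m².
Taking counterclockwise as positive: τ₁ = +(32.8)(0.459) = +15.06 N·m; τ₂ = −(27.8)(0.281) = −7.812 N·m.
Net torque τ = 7.243 N·m.
α = τ/I = 7.243/2.876 = 2.519 rad/s².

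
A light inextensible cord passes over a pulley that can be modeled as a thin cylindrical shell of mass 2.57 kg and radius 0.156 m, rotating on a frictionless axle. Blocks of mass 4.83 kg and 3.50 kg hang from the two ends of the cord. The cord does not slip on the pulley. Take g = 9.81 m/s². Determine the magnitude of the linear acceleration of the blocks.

I = MR² = (2.57)(0.156)² = 0.06254 kg·m².
Heavier block: m₁g − T₁ = m₁a. Lighter block: T₂ − m₂g = m₂a.
Pulley: (T₁ − T₂)R = Iα = I(a/R), so T₁ − T₂ = (I/R²)a = 1·M_p a = 2.570·a.
Adding the three: (m₁ − m₂)g = (m₁ + m₂ + 2.570)a, so a = (4.83 − 3.50)(9.81)/(4.83 + 3.50 + 2.570) = 1.197 m/s².

a ≈ 1.20 m/s²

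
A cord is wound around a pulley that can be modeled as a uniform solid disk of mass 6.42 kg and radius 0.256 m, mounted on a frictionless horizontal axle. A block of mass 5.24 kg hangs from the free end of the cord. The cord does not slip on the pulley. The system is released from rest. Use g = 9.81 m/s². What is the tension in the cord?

T ≈ 19.5 N

I = ½MR² = (1/2)(6.42)(0.256)² = 0.2104 kg·m².
Block: mg − T = ma. Pulley: TR = Iα. No-slip: a = αR, so T = (I/R²)a = 3.210·a.
Then mg = (m + 3.210)a, so a = (5.24)(9.81)/(5.24 + 3.210) = 6.083 m/s².
T = 3.210·a = 19.53 N.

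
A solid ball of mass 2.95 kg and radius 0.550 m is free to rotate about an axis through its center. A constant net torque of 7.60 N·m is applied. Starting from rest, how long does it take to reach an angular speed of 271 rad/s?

t ≈ 12.7 s

I = (2/5)MR² = (2/5)(2.95)(0.550)² = 0.3570 kg·m².
α = τ/I = 7.60/0.3570 = 21.29 rad/s².
ω = αt ⇒ t = ω/α = 271/21.29 = 12.73 s.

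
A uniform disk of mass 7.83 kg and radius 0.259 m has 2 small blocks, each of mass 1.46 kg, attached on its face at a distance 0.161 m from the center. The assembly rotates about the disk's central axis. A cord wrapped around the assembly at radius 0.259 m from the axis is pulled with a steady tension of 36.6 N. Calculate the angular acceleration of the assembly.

I_disk = ½MR² = ½(7.83)(0.259)² = 0.2626 kg·m².
I_blocks = 2·m·r² = 2(1.46)(0.161)² = 0.07569 kg·m².
Total I = 0.3383 kg·m².
τ = F r = (36.6)(0.259) = 9.479 N·m.
α = τ/I = 9.479/0.3383 = 28.02 rad/s².

α ≈ 28.0 rad/s²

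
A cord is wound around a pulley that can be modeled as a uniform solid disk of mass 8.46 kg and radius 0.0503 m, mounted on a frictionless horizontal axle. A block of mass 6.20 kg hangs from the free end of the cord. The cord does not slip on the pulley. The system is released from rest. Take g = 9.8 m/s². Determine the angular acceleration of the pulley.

I = ½MR² = (1/2)(8.46)(0.0503)² = 0.01070 kg·m².
Block: mg − T = ma. Pulley: TR = Iα. No-slip: a = αR, so T = (I/R²)a = 4.230·a.
Then mg = (m + 4.230)a, so a = (6.20)(9.8)/(6.20 + 4.230) = 5.826 m/s².
α = a/R = 5.826/0.0503 = 115.8 rad/s².

α ≈ 116 rad/s²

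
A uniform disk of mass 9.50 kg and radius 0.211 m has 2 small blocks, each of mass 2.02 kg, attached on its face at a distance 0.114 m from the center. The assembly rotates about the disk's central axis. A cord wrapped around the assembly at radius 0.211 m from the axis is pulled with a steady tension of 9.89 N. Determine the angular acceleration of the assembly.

α ≈ 7.91 rad/s²

I_disk = ½MR² = ½(9.50)(0.211)² = 0.2115 kg·m².
I_blocks = 2·m·r² = 2(2.02)(0.114)² = 0.05250 kg·m².
Total I = 0.2640 kg·m².
τ = F r = (9.89)(0.211) = 2.087 N·m.
α = τ/I = 2.087/0.2640 = 7.905 rad/s².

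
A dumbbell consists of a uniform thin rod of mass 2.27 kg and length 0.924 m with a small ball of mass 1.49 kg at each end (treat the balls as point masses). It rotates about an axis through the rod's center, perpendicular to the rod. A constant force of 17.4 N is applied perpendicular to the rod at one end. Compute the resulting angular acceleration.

I_rod = (1/12)ML² = (1/12)(2.27)(0.924)² = 0.1615 kg·m².
I_balls = 2·m·(L/2)² = 2(1.49)(0.4620)² = 0.6361 kg·m².
Total I = 0.7976 kg·m².
τ = F·(L/2) = (17.4)(0.462) = 8.039 N·m.
α = τ/I = 8.039/0.7976 = 10.08 rad/s².

α ≈ 10.1 rad/s²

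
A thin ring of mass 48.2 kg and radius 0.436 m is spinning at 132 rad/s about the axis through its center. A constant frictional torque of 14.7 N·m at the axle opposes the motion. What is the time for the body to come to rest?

I = MR² = (48.2)(0.436)² = 9.163 kg·m².
The net torque has magnitude 14.7 N·m, opposing ω.
|α| = τ/I = 14.70/9.163 = 1.604 rad/s² (deceleration).
0 = ω₀ − |α|t ⇒ t = ω₀/|α| = 132/1.604 = 82.28 s.

t ≈ 82.3 s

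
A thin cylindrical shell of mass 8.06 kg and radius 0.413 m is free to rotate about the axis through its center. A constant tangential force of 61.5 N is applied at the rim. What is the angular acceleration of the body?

α ≈ 18.5 rad/s²

I = MR² = (8.06)(0.413)² = 1.375 kg·m².
τ = F R = (61.5)(0.413) = 25.40 N·m.
Newton's second law for rotation, τ = Iα, gives α = τ/I = 25.40/1.375 = 18.48 rad/s².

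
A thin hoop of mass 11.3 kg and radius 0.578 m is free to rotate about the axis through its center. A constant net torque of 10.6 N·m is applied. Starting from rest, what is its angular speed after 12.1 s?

ω ≈ 34.0 rad/s

I = MR² = (11.3)(0.578)² = 3.775 kg·m².
α = τ/I = 10.6/3.775 = 2.808 rad/s².
ω = ω₀ + αt = 0 + (2.808)(12.1) = 33.97 rad/s.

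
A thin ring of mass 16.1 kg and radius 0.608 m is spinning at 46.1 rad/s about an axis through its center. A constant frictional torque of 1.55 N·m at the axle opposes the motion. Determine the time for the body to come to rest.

t ≈ 177 s

I = MR² = (16.1)(0.608)² = 5.952 kg·m².
The net torque has magnitude 1.55 N·m, opposing ω.
|α| = τ/I = 1.550/5.952 = 0.2604 rad/s² (deceleration).
0 = ω₀ − |α|t ⇒ t = ω₀/|α| = 46.1/0.2604 = 177.0 s.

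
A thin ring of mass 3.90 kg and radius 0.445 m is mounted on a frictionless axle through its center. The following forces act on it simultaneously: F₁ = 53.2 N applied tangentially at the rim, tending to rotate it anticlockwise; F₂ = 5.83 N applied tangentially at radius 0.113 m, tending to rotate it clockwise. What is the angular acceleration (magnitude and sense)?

α ≈ 29.8 rad/s², anticlockwise

I = MR² = (3.90)(0.445)² = 0.7723 kg·m².
Taking anticlockwise as positive: τ₁ = +(53.2)(0.445) = +23.67 N·m; τ₂ = −(5.83)(0.113) = −0.6588 N·m.
Net torque τ = 23.02 N·m.
α = τ/I = 23.02/0.7723 = 29.80 rad/s².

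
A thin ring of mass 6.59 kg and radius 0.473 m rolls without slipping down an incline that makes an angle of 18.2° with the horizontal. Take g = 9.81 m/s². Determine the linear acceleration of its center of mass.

Translation along the incline: Mg sinθ − f = Ma.
Rotation about the center: fR = Iα with I = MR². No-slip gives a = αR, so f = (I/R²)a = M a.
Substituting: Mg sinθ = (1 + 1.000)Ma, so a = g sinθ/(1 + 1.000) = (9.81) sin 18.2° / 2.000 = 1.532 m/s².

a ≈ 1.53 m/s²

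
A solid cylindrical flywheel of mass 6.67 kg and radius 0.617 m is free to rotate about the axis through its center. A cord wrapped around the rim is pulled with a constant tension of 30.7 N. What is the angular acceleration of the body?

α ≈ 14.9 rad/s²

I = ½MR² = (1/2)(6.67)(0.617)² = 1.270 kg·m².
τ = F R = (30.7)(0.617) = 18.94 N·m.
From τ = Iα: α = 18.94/1.270 = 14.92 rad/s².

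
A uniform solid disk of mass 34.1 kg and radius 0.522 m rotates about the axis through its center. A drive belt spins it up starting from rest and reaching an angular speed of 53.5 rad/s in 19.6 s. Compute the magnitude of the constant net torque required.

I = ½MR² = (1/2)(34.1)(0.522)² = 4.646 kg·m².
α = Δω/Δt = (53.5 − 0)/19.6 = 2.730 rad/s².
τ = Iα = (4.646)(2.730) = 12.68 N·m.

τ ≈ 12.7 N·m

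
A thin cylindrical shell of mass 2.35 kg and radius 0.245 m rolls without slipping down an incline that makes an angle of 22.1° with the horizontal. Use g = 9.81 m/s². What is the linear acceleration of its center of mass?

Translation along the incline: Mg sinθ − f = Ma.
Rotation about the center: fR = Iα with I = MR². No-slip gives a = αR, so f = (I/R²)a = M a.
Substituting: Mg sinθ = (1 + 1.000)Ma, so a = g sinθ/(1 + 1.000) = (9.81) sin 22.1° / 2.000 = 1.845 m/s².

a ≈ 1.85 m/s²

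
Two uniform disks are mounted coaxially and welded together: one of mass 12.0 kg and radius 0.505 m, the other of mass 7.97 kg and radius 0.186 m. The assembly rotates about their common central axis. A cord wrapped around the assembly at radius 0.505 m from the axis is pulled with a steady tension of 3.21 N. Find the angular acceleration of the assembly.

α ≈ 0.972 rad/s²

I = ½M₁R₁² + ½M₂R₂² = ½(12.0)(0.505)² + ½(7.97)(0.186)² = 1.668 kg·m².
τ = F r = (3.21)(0.505) = 1.621 N·m.
α = τ/I = 1.621/1.668 = 0.9718 rad/s².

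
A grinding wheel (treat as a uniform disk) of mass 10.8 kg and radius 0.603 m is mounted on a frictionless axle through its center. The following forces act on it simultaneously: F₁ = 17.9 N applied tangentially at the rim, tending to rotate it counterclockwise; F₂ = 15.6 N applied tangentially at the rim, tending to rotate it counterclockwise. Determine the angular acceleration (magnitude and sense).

I = ½MR² = (1/2)(10.8)(0.603)² = 1.963 kg·m².
Taking counterclockwise as positive: τ₁ = +(17.9)(0.603) = +10.79 N·m; τ₂ = +(15.6)(0.603) = +9.407 N·m.
Net torque τ = 20.20 N·m.
α = τ/I = 20.20/1.963 = 10.29 rad/s².

α ≈ 10.3 rad/s², counterclockwise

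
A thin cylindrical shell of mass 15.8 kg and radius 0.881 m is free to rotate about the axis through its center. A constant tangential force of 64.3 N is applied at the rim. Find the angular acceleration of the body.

α ≈ 4.62 rad/s²

I = MR² = (15.8)(0.881)² = 12.26 kg·m².
τ = F R = (64.3)(0.881) = 56.65 N·m.
From τ = Iα: α = 56.65/12.26 = 4.619 rad/s².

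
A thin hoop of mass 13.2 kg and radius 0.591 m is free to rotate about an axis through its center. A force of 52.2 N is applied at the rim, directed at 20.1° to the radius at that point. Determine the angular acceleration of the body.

I = MR² = (13.2)(0.591)² = 4.611 kg·m².
Only the tangential component produces torque: τ = F R sinθ = (52.2)(0.591) sin 20.1° = 10.60 N·m.
From τ = Iα: α = 10.60/4.611 = 2.300 rad/s².

α ≈ 2.30 rad/s²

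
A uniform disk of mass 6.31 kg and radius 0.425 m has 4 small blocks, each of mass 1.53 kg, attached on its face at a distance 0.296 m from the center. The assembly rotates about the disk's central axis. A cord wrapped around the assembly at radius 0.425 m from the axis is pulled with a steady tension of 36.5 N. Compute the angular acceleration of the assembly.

I_disk = ½MR² = ½(6.31)(0.425)² = 0.5699 kg·m².
I_blocks = 4·m·r² = 4(1.53)(0.296)² = 0.5362 kg·m².
Total I = 1.106 kg·m².
τ = F r = (36.5)(0.425) = 15.51 N·m.
α = τ/I = 15.51/1.106 = 14.02 rad/s².

α ≈ 14.0 rad/s²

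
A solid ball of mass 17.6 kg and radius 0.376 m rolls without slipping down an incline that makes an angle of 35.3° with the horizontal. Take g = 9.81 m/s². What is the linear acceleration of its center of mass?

Translation along the incline: Mg sinθ − f = Ma.
Rotation about the center: fR = Iα with I = (2/5)MR². No-slip gives a = αR, so f = (I/R²)a = (2/5)M a.
Substituting: Mg sinθ = (1 + 0.4000)Ma, so a = g sinθ/(1 + 0.4000) = (9.81) sin 35.3° / 1.400 = 4.049 m/s².

a ≈ 4.05 m/s²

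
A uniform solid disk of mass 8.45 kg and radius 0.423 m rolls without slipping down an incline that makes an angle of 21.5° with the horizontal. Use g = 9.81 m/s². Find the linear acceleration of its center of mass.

a ≈ 2.40 m/s²

Translation along the incline: Mg sinθ − f = Ma.
Rotation about the center: fR = Iα with I = ½MR². No-slip gives a = αR, so f = (I/R²)a = (1/2)M a.
Substituting: Mg sinθ = (1 + 0.5000)Ma, so a = g sinθ/(1 + 0.5000) = (9.81) sin 21.5° / 1.500 = 2.397 m/s².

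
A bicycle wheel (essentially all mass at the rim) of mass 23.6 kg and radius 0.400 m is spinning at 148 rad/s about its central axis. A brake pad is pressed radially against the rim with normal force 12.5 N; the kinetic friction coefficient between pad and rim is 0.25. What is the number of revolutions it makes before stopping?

I = MR² = (23.6)(0.400)² = 3.776 kg·m².
Friction force f = μN = (0.25)(12.5) = 3.125 N at the rim; torque magnitude τ = fR = 1.250 N·m, opposing ω.
|α| = τ/I = 1.250/3.776 = 0.3310 rad/s² (deceleration).
ω² = ω₀² − 2|α|θ with ω = 0 ⇒ θ = ω₀²/(2|α|) = 33080 rad = 5265 rev.

≈ 5270 revolutions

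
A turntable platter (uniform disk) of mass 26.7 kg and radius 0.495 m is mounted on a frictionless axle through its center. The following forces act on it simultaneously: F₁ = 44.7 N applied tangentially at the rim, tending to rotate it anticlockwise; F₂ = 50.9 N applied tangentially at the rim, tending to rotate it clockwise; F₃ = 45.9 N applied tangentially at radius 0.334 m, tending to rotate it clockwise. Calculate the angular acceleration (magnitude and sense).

α ≈ 5.62 rad/s², clockwise

I = ½MR² = (1/2)(26.7)(0.495)² = 3.271 kg·m².
Taking anticlockwise as positive: τ₁ = +(44.7)(0.495) = +22.13 N·m; τ₂ = −(50.9)(0.495) = −25.20 N·m; τ₃ = −(45.9)(0.334) = −15.33 N·m.
Net torque τ = -18.40 N·m.
α = τ/I = -18.40/3.271 = -5.625 rad/s².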